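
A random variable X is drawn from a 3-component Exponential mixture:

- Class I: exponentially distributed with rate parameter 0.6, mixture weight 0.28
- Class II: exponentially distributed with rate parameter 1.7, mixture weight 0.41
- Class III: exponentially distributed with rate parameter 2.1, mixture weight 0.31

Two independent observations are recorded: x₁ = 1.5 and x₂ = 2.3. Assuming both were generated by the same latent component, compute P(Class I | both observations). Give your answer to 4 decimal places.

The responsibility of component k is π_k f_k(x) divided by Σ_j π_j f_j(x).
Since both observations come from the same component, the likelihood for component k is f_k(x₁)·f_k(x₂).
  L_I = [0.6·e^(−0.6·1.5) = 0.6·e^(−0.9000) = 0.243942] × [0.150947] = 0.0368223
  L_II = [1.7·e^(−1.7·1.5) = 1.7·e^(−2.5500) = 0.132739] × [0.0340689] = 0.00452226
  L_III = [2.1·e^(−2.1·1.5) = 2.1·e^(−3.1500) = 0.0899895] × [0.0167717] = 0.00150928
Multiply by the mixture weights:
  π_I·L_I = 0.28 × 0.0368223 = 0.0103102
  π_II·L_II = 0.41 × 0.00452226 = 0.00185413
  π_III·L_III = 0.31 × 0.00150928 = 0.000467876
Denominator: 0.0103102 + 0.00185413 + 0.000467876 = 0.0126322
Responsibility of Class I: 0.0103102 / 0.0126322 ≈ 0.8162

0.8162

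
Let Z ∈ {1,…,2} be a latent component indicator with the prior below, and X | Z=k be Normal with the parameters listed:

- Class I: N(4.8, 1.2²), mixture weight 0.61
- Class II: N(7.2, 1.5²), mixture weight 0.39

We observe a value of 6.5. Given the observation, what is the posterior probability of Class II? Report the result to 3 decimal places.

Posterior ∝ prior × likelihood, so P(k | x) ∝ π_k f_k(x); normalise over all components.
Evaluate each component's likelihood at the observed value:
  L_I = 0.121878
  L_II = 0.238522
Prior × likelihood for each component:
  π_I·L_I = 0.61 × 0.121878 = 0.0743458
  π_II·L_II = 0.39 × 0.238522 = 0.0930237
Sum: 0.0743458 + 0.0930237 = 0.167369
P(Class II | x) = 0.0930237 / 0.167369 ≈ 0.556

0.556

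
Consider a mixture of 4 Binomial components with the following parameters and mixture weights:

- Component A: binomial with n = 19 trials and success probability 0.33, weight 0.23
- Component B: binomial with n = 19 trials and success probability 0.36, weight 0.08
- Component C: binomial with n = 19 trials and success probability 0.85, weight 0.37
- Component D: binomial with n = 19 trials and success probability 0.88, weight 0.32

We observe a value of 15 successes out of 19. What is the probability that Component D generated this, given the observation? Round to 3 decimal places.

The responsibility of component k is π_k f_k(x) divided by Σ_j π_j f_j(x).
Binomial probabilities:
  p_A = 4.68158e-05
  p_B = 0.000143761
  p_C = 0.171409
  p_D = 0.118127
Multiply by the mixture weights:
  π_A·p_A = 0.23 × 4.68158e-05 = 1.07676e-05
  π_B·p_B = 0.08 × 0.000143761 = 1.15009e-05
  π_C·p_C = 0.37 × 0.171409 = 0.0634212
  π_D·p_D = 0.32 × 0.118127 = 0.0378006
Marginal: 1.07676e-05 + 1.15009e-05 + 0.0634212 + 0.0378006 = 0.101244
Responsibility of Component D: 0.0378006 / 0.101244 ≈ 0.373

0.373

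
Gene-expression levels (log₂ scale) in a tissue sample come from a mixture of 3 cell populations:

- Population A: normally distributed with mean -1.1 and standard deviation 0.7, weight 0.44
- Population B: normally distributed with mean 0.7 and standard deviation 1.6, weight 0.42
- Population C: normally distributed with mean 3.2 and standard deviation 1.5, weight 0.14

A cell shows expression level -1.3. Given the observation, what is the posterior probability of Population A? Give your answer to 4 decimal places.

Apply Bayes' rule: the posterior for each component is proportional to its prior times its likelihood at x.
Evaluate each component's likelihood at the observed value:
  L_A = (1/(0.7·√(2π)))·exp(−(-1.3−-1.1)²/(2·0.7²)) = 0.569918·exp(-0.04082) = 0.547124
  L_B = (1/(1.6·√(2π)))·exp(−(-1.3−0.7)²/(2·1.6²)) = 0.249339·exp(-0.78125) = 0.114156
  L_C = (1/(1.5·√(2π)))·exp(−(-1.3−3.2)²/(2·1.5²)) = 0.265962·exp(-4.50000) = 0.00295457
Weight by the priors:
  P(Z=A)·L_A = 0.44 × 0.547124 = 0.240735
  P(Z=B)·L_B = 0.42 × 0.114156 = 0.0479454
  P(Z=C)·L_C = 0.14 × 0.00295457 = 0.000413639
Evidence: 0.240735 + 0.0479454 + 0.000413639 = 0.289094
Responsibility of Population A: 0.240735 / 0.289094 ≈ 0.8327

0.8327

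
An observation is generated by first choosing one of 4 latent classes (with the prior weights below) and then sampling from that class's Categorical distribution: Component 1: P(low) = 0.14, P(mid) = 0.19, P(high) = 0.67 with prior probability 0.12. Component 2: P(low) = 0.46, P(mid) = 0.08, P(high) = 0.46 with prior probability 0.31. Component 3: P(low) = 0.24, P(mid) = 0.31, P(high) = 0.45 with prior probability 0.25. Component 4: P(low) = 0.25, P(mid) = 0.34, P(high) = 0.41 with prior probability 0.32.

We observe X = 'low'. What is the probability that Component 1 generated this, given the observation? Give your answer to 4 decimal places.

0.0561

P(component k | x) = π_k·f_k(x) / marginal(x), where marginal(x) = Σ_j π_j·f_j(x).
Evaluate each component's likelihood at the observed value:
  p_1 = P(low | comp) = 0.14
  p_2 = P(low | comp) = 0.46
  p_3 = P(low | comp) = 0.24
  p_4 = P(low | comp) = 0.25
Unnormalised posteriors:
  π_1·p_1 = 0.12 × 0.14 = 0.0168
  π_2·p_2 = 0.31 × 0.46 = 0.1426
  π_3·p_3 = 0.25 × 0.24 = 0.06
  π_4·p_4 = 0.32 × 0.25 = 0.08
Denominator: 0.0168 + 0.1426 + 0.06 + 0.08 = 0.2994
So the posterior for Component 1 is 0.0168 / 0.2994 ≈ 0.0561.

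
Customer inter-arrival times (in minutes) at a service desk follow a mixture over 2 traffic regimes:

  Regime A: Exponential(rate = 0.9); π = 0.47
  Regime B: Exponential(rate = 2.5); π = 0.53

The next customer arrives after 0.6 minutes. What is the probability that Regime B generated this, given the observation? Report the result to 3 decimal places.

The responsibility of component k is π_k f_k(x) divided by Σ_j π_j f_j(x).
Component likelihoods at x = 0.6 minutes:
  f_A = 0.9·e^(−0.9·0.6) = 0.9·e^(−0.5400) = 0.524473
  f_B = 2.5·e^(−2.5·0.6) = 2.5·e^(−1.5000) = 0.557825
Prior × likelihood for each component:
  π_A·f_A = 0.47 × 0.524473 = 0.246503
  π_B·f_B = 0.53 × 0.557825 = 0.295647
Sum: 0.246503 + 0.295647 = 0.54215
Responsibility of Regime B: 0.295647 / 0.54215 ≈ 0.545

0.545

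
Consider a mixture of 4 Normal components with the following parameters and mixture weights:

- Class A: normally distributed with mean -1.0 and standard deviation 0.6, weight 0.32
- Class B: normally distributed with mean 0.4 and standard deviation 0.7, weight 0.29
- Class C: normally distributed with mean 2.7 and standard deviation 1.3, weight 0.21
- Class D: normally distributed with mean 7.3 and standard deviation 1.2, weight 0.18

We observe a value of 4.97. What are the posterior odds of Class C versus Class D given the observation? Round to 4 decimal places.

1.5444

Since P(k|x) ∝ w_k f_k(x), the posterior odds are w_i f_i(x) / (w_j f_j(x)).
Component likelihoods at x = 4.97:
  f_A = (1/(0.6·√(2π)))·exp(−(4.97−-1.0)²/(2·0.6²)) = 0.664904·exp(-49.50125) = 2.11173e-22
  f_B = (1/(0.7·√(2π)))·exp(−(4.97−0.4)²/(2·0.7²)) = 0.569918·exp(-21.31112) = 3.16599e-10
  f_C = (1/(1.3·√(2π)))·exp(−(4.97−2.7)²/(2·1.3²)) = 0.306879·exp(-1.52453) = 0.0668149
  f_D = (1/(1.2·√(2π)))·exp(−(4.97−7.3)²/(2·1.2²)) = 0.332452·exp(-1.88503) = 0.0504741
Odds = (0.21/0.18) × (0.0668149/0.0504741) = 1.16667 × 1.32375 ≈ 1.5444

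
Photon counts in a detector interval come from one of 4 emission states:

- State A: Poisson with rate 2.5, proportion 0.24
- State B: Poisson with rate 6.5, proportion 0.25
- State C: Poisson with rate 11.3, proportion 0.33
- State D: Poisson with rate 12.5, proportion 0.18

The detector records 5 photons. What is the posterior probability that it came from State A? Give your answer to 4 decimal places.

By Bayes' theorem, P(k | x) = P(Z=k) f_k(x) / Σ_j P(Z=j) f_j(x).
Component likelihoods at x = 5 photons:
  p_A = e^(−2.5)·2.5^5/5! = 0.0668009
  p_B = e^(−6.5)·6.5^5/5! = 0.145369
  p_C = e^(−11.3)·11.3^5/5! = 0.0189969
  p_D = e^(−12.5)·12.5^5/5! = 0.00947737
Prior × likelihood for each component:
  P(Z=A)·p_A = 0.24 × 0.0668009 = 0.0160322
  P(Z=B)·p_B = 0.25 × 0.145369 = 0.0363422
  P(Z=C)·p_C = 0.33 × 0.0189969 = 0.00626899
  P(Z=D)·p_D = 0.18 × 0.00947737 = 0.00170593
Normaliser: 0.0160322 + 0.0363422 + 0.00626899 + 0.00170593 = 0.0603494
P(State A | 5 photons) ≈ 0.2657

0.2657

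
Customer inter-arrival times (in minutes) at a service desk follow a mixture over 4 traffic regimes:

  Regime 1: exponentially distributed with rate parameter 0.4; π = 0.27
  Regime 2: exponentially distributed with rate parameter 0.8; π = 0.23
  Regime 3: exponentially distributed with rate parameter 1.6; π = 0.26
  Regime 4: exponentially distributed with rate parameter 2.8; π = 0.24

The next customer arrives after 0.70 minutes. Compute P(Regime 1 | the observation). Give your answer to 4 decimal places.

By Bayes' theorem, P(k | x) = P(Z=k) f_k(x) / Σ_j P(Z=j) f_j(x).
Evaluate each component's likelihood at the observed value:
  L_1 = 0.4·e^(−0.4·0.70) = 0.4·e^(−0.2800) = 0.302313
  L_2 = 0.8·e^(−0.8·0.70) = 0.8·e^(−0.5600) = 0.456967
  L_3 = 1.6·e^(−1.6·0.70) = 1.6·e^(−1.1200) = 0.522048
  L_4 = 2.8·e^(−2.8·0.70) = 2.8·e^(−1.9600) = 0.394404
Weight by the priors:
  P(Z=1)·L_1 = 0.27 × 0.302313 = 0.0816246
  P(Z=2)·L_2 = 0.23 × 0.456967 = 0.105102
  P(Z=3)·L_3 = 0.26 × 0.522048 = 0.135732
  P(Z=4)·L_4 = 0.24 × 0.394404 = 0.0946569
Normaliser: 0.0816246 + 0.105102 + 0.135732 + 0.0946569 = 0.417116
P(Regime 1 | x) = 0.0816246 / 0.417116 ≈ 0.1957

0.1957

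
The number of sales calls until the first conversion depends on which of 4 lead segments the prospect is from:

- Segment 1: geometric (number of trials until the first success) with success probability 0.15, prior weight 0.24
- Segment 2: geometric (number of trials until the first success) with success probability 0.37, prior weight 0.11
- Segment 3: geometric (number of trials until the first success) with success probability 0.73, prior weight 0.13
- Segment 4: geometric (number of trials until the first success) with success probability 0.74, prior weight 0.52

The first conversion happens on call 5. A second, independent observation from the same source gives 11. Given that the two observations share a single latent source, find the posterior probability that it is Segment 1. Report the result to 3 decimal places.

0.960

Posterior ∝ prior × likelihood, so P(k | x) ∝ π_k f_k(x); normalise over all components.
Since both observations come from the same component, the likelihood for component k is f_k(x₁)·f_k(x₂).
  p_1 = [0.0783009] × [0.0295312] = 0.00231232
  p_2 = [0.058286] × [0.00364424] = 0.000212408
  p_3 = [0.00387952] × [1.50301e-06] = 5.83094e-09
  p_4 = [0.00338162] × [1.04464e-06] = 3.53257e-09
Weight by the priors:
  π_1·p_1 = 0.24 × 0.00231232 = 0.000554956
  π_2·p_2 = 0.11 × 0.000212408 = 2.33649e-05
  π_3·p_3 = 0.13 × 5.83094e-09 = 7.58022e-10
  π_4·p_4 = 0.52 × 3.53257e-09 = 1.83693e-09
Evidence: 0.000554956 + 2.33649e-05 + 7.58022e-10 + 1.83693e-09 = 0.000578324
P(Segment 1 | x₁, x₂) = 0.000554956 / 0.000578324 ≈ 0.960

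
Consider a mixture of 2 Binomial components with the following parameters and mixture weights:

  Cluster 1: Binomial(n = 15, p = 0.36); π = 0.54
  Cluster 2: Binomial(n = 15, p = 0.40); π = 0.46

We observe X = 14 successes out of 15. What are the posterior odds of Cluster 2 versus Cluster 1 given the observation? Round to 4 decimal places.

Posterior odds = (P(Z=i) f_i(x)) / (P(Z=j) f_j(x)); the normalising sum cancels.
Component likelihoods at x = 14 successes out of 15:
  p_1 = C(15,14)·0.36^14·0.64^1 = 15·6.14094e-07·0.64 = 5.8953e-06
  p_2 = C(15,14)·0.40^14·0.60^1 = 15·2.68435e-06·0.6 = 2.41592e-05
1.11132e-05 / 3.18346e-06 ≈ 3.4909

3.4909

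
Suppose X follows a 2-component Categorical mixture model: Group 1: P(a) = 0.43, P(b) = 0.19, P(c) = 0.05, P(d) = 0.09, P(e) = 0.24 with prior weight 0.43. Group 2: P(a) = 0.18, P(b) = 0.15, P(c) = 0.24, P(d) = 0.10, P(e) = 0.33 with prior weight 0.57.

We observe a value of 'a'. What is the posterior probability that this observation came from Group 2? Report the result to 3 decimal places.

0.357

P(component k | x) = w_k·f_k(x) / marginal(x), where marginal(x) = Σ_j w_j·f_j(x).
Categorical probabilities:
  L_1 = 0.43
  L_2 = 0.18
Unnormalised posteriors:
  w_1·L_1 = 0.43 × 0.43 = 0.1849
  w_2·L_2 = 0.57 × 0.18 = 0.1026
Evidence: 0.1849 + 0.1026 = 0.2875
Responsibility of Group 2: 0.1026 / 0.2875 ≈ 0.357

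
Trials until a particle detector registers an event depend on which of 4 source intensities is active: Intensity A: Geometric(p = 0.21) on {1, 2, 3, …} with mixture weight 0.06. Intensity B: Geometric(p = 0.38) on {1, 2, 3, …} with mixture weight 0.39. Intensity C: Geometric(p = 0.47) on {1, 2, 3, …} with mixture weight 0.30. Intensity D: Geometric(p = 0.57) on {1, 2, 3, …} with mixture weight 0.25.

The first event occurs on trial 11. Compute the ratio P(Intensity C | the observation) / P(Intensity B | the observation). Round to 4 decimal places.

Only the two components matter; the odds are (w_i f_i(x)) / (w_j f_j(x)).
Evaluate each component's likelihood at the observed value:
  p_A = 0.0198834
  p_B = 0.00318934
  p_C = 0.000821971
  p_D = 0.000123185
Odds = (0.30/0.39) × (0.000821971/0.00318934) = 0.769231 × 0.257725 ≈ 0.1982

0.1982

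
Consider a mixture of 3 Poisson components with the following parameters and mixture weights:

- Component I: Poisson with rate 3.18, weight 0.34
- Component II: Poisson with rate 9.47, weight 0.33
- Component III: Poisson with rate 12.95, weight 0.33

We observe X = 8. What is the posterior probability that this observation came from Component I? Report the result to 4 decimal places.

By Bayes' theorem, P(k | x) = w_k f_k(x) / Σ_j w_j f_j(x).
Evaluate each component's likelihood at the observed value:
  f_I = e^(−3.18)·3.18^8/8! = 0.0107855
  f_II = e^(−9.47)·9.47^8/8! = 0.12374
  f_III = e^(−12.95)·12.95^8/8! = 0.0466148
Weight by the priors:
  w_I·f_I = 0.34 × 0.0107855 = 0.00366707
  w_II·f_II = 0.33 × 0.12374 = 0.0408342
  w_III·f_III = 0.33 × 0.0466148 = 0.0153829
Evidence: 0.00366707 + 0.0408342 + 0.0153829 = 0.0598842
P(Component I | 8) = 0.00366707 / 0.0598842 ≈ 0.0612

0.0612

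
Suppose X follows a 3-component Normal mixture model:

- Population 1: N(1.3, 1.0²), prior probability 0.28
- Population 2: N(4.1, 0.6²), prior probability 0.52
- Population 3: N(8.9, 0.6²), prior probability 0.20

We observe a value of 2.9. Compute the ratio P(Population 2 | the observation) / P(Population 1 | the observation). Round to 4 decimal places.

1.5066

Posterior odds = (π_i f_i(x)) / (π_j f_j(x)); the normalising sum cancels.
Normal densities:
  L_1 = 0.110921
  L_2 = 0.0899849
  L_3 = 1.28243e-22
Posterior odds = (π_2·L_2) / (π_1·L_1) = (0.52·0.0899849) / (0.28·0.110921) = 0.0467922 / 0.0310578 ≈ 1.5066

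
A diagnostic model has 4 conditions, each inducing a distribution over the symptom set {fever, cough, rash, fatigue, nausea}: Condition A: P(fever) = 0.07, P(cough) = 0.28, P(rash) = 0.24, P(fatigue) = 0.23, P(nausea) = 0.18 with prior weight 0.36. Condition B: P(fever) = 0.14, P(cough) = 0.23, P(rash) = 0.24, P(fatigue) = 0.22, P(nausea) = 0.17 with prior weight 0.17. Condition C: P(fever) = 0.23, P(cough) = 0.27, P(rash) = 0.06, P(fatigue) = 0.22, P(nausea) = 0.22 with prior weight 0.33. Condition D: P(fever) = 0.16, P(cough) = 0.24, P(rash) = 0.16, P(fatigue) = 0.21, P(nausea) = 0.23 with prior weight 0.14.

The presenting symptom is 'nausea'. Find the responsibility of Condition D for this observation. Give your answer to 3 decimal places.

P(component k | x) = P(Z=k)·f_k(x) / marginal(x), where marginal(x) = Σ_j P(Z=j)·f_j(x).
Component likelihoods at x = 'nausea':
  p_A = P(nausea | comp) = 0.18
  p_B = P(nausea | comp) = 0.17
  p_C = P(nausea | comp) = 0.22
  p_D = P(nausea | comp) = 0.23
Weight by the priors:
  P(Z=A)·p_A = 0.36 × 0.18 = 0.0648
  P(Z=B)·p_B = 0.17 × 0.17 = 0.0289
  P(Z=C)·p_C = 0.33 × 0.22 = 0.0726
  P(Z=D)·p_D = 0.14 × 0.23 = 0.0322
Marginal: 0.0648 + 0.0289 + 0.0726 + 0.0322 = 0.1985
P(Condition D | the observation) = 0.0322 / 0.1985 ≈ 0.162

0.162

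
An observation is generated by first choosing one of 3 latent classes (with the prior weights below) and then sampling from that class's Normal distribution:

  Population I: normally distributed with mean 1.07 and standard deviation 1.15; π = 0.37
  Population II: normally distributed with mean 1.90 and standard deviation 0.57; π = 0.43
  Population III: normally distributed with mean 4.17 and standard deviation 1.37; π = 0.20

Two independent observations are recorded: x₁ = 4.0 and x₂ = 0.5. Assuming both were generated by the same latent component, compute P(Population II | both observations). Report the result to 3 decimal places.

Apply Bayes' rule: the posterior for each component is proportional to its prior times its likelihood at x.
Since both observations come from the same component, the likelihood for component k is f_k(x₁)·f_k(x₂).
  L_I = [0.0135089] × [0.306807] = 0.00414462
  L_II = [0.000789964] × [0.0342821] = 2.70816e-05
  L_III = [0.288965] × [0.00805212] = 0.00232678
Weight by the priors:
  w_I·L_I = 0.37 × 0.00414462 = 0.00153351
  w_II·L_II = 0.43 × 2.70816e-05 = 1.16451e-05
  w_III·L_III = 0.20 × 0.00232678 = 0.000465357
Sum: 0.00153351 + 1.16451e-05 + 0.000465357 = 0.00201051
So the posterior for Population II is 1.16451e-05 / 0.00201051 ≈ 0.006.

0.006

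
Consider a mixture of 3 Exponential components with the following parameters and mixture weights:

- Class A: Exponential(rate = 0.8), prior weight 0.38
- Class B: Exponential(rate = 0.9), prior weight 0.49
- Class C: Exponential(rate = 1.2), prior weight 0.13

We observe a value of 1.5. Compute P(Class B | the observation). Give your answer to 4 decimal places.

Posterior ∝ prior × likelihood, so P(k | x) ∝ π_k f_k(x); normalise over all components.
Exponential densities:
  p_A = 0.8·e^(−0.8·1.5) = 0.8·e^(−1.2000) = 0.240955
  p_B = 0.9·e^(−0.9·1.5) = 0.9·e^(−1.3500) = 0.233316
  p_C = 1.2·e^(−1.2·1.5) = 1.2·e^(−1.8000) = 0.198359
Unnormalised posteriors:
  π_A·p_A = 0.38 × 0.240955 = 0.091563
  π_B·p_B = 0.49 × 0.233316 = 0.114325
  π_C·p_C = 0.13 × 0.198359 = 0.0257866
Evidence: 0.091563 + 0.114325 + 0.0257866 = 0.231675
Responsibility of Class B: 0.114325 / 0.231675 ≈ 0.4935

0.4935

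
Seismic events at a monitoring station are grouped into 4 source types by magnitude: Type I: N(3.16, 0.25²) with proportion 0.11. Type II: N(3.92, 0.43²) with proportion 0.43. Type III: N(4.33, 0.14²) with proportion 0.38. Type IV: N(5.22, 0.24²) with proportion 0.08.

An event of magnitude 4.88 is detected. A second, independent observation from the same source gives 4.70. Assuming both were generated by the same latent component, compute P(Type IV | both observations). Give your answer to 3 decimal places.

0.566

The responsibility of component k is π_k f_k(x) divided by Σ_j π_j f_j(x).
Since both observations come from the same component, the likelihood for component k is f_k(x₁)·f_k(x₂).
  f_I = [8.40303e-11] × [9.1873e-09] = 7.72011e-19
  f_II = [0.0767558] × [0.179034] = 0.0137419
  f_III = [0.00126883] × [0.0867112] = 0.000110021
  f_IV = [0.609391] × [0.158969] = 0.0968745
Prior × likelihood for each component:
  π_I·f_I = 0.11 × 7.72011e-19 = 8.49212e-20
  π_II·f_II = 0.43 × 0.0137419 = 0.005909
  π_III·f_III = 0.38 × 0.000110021 = 4.18082e-05
  π_IV·f_IV = 0.08 × 0.0968745 = 0.00774996
Marginal: 8.49212e-20 + 0.005909 + 4.18082e-05 + 0.00774996 = 0.0137008
P(Type IV | x₁, x₂) ≈ 0.566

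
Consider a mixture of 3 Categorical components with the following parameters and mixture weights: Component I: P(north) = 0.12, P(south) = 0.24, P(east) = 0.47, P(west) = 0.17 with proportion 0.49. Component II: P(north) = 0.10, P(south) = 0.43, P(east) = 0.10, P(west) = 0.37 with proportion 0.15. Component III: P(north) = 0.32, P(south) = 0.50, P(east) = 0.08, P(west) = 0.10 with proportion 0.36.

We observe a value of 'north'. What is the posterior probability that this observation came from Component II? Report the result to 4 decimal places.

P(component k | x) = π_k·f_k(x) / marginal(x), where marginal(x) = Σ_j π_j·f_j(x).
Evaluate each component's likelihood at the observed value:
  L_I = 0.12
  L_II = 0.1
  L_III = 0.32
Prior × likelihood for each component:
  π_I·L_I = 0.49 × 0.12 = 0.0588
  π_II·L_II = 0.15 × 0.1 = 0.015
  π_III·L_III = 0.36 × 0.32 = 0.1152
Marginal: 0.0588 + 0.015 + 0.1152 = 0.189
Responsibility of Component II: 0.015 / 0.189 ≈ 0.0794

0.0794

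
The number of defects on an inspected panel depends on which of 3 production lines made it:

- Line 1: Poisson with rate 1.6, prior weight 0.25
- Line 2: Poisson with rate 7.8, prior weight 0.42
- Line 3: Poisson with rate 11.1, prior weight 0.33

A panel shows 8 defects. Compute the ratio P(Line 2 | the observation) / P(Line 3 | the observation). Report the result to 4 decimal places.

Posterior odds = (π_i f_i(x)) / (π_j f_j(x)); the normalising sum cancels.
Poisson probabilities:
  L_1 = 0.000215064
  L_2 = 0.139232
  L_3 = 0.0863763
Odds = (0.42/0.33) × (0.139232/0.0863763) = 1.27273 × 1.61192 ≈ 2.0515

2.0515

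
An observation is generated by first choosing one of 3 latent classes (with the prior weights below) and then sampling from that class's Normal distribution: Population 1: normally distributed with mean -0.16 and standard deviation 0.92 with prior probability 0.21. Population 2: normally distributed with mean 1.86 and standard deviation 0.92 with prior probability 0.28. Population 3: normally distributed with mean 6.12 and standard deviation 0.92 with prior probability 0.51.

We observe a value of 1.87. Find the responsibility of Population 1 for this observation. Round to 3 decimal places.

0.062

The responsibility of component k is w_k f_k(x) divided by Σ_j w_j f_j(x).
Evaluate each component's likelihood at the observed value:
  L_1 = 0.0380092
  L_2 = 0.433607
  L_3 = 1.0072e-05
Weight by the priors:
  w_1·L_1 = 0.21 × 0.0380092 = 0.00798194
  w_2·L_2 = 0.28 × 0.433607 = 0.12141
  w_3·L_3 = 0.51 × 1.0072e-05 = 5.13674e-06
Evidence: 0.00798194 + 0.12141 + 5.13674e-06 = 0.129397
Responsibility of Population 1: 0.00798194 / 0.129397 ≈ 0.062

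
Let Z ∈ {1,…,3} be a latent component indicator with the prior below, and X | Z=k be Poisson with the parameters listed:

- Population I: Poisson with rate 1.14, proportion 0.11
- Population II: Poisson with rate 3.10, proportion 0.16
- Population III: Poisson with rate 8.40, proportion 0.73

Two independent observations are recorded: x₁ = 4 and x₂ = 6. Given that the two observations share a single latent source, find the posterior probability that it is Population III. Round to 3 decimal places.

0.708

By Bayes' theorem, P(k | x) = P(Z=k) f_k(x) / Σ_j P(Z=j) f_j(x).
Since both observations come from the same component, the likelihood for component k is f_k(x₁)·f_k(x₂).
  p_I = [e^(−1.14)·1.14^4/4! = 0.0225067] × [0.000974992] = 2.19439e-05
  p_II = [e^(−3.10)·3.10^4/4! = 0.17335] × [0.0555296] = 0.00962603
  p_III = [e^(−8.40)·8.40^4/4! = 0.0466479] × [0.109716] = 0.00511802
Unnormalised posteriors:
  P(Z=I)·p_I = 0.11 × 2.19439e-05 = 2.41383e-06
  P(Z=II)·p_II = 0.16 × 0.00962603 = 0.00154017
  P(Z=III)·p_III = 0.73 × 0.00511802 = 0.00373615
Marginal: 2.41383e-06 + 0.00154017 + 0.00373615 = 0.00527873
So the posterior for Population III is 0.00373615 / 0.00527873 ≈ 0.708.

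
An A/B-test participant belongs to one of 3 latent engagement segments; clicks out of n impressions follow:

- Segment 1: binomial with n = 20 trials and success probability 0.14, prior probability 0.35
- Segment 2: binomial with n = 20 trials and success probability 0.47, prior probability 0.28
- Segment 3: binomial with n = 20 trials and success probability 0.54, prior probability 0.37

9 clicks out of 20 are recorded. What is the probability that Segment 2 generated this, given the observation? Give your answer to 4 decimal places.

Apply Bayes' rule: the posterior for each component is proportional to its prior times its likelihood at x.
Evaluate each component's likelihood at the observed value:
  L_1 = 0.000660452
  L_2 = 0.174229
  L_3 = 0.127963
Unnormalised posteriors:
  w_1·L_1 = 0.35 × 0.000660452 = 0.000231158
  w_2·L_2 = 0.28 × 0.174229 = 0.0487842
  w_3·L_3 = 0.37 × 0.127963 = 0.0473465
Sum: 0.000231158 + 0.0487842 + 0.0473465 = 0.0963618
So the posterior for Segment 2 is 0.0487842 / 0.0963618 ≈ 0.5063.

0.5063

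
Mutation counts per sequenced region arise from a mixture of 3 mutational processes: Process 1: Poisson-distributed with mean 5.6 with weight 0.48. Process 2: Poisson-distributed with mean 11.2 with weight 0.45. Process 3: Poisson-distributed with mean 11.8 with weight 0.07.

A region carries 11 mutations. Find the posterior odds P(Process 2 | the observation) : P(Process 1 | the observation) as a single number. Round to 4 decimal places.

7.0999

Only the two components matter; the odds are (P(Z=i) f_i(x)) / (P(Z=j) f_j(x)).
Evaluate each component's likelihood at the observed value:
  f_1 = e^(−5.6)·5.6^11/11! = 0.0157349
  f_2 = e^(−11.2)·11.2^11/11! = 0.119164
  f_3 = e^(−11.8)·11.8^11/11! = 0.11611
0.0536237 / 0.00755274 ≈ 7.0999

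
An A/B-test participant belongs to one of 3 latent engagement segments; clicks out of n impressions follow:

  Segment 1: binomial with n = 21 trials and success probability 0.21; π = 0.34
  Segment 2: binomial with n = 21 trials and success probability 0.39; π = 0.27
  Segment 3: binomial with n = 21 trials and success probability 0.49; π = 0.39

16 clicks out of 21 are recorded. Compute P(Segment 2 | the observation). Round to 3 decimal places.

By Bayes' theorem, P(k | x) = π_k f_k(x) / Σ_j π_j f_j(x).
Component likelihoods at x = 16 clicks out of 21:
  p_1 = 8.95751e-08
  p_2 = 0.000492296
  p_3 = 0.0077541
Prior × likelihood for each component:
  π_1·p_1 = 0.34 × 8.95751e-08 = 3.04555e-08
  π_2·p_2 = 0.27 × 0.000492296 = 0.00013292
  π_3·p_3 = 0.39 × 0.0077541 = 0.0030241
Marginal: 3.04555e-08 + 0.00013292 + 0.0030241 = 0.00315705
So the posterior for Segment 2 is 0.00013292 / 0.00315705 ≈ 0.042.

0.042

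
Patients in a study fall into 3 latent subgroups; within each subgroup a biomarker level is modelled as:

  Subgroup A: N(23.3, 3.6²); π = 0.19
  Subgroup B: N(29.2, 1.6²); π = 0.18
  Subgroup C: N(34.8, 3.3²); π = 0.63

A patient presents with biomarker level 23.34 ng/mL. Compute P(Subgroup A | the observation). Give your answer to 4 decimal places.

0.9888

Posterior ∝ prior × likelihood, so P(k | x) ∝ π_k f_k(x); normalise over all components.
Evaluate each component's likelihood at the observed value:
  f_A = 0.11081
  f_B = 0.000304788
  f_C = 0.000290828
Multiply by the mixture weights:
  π_A·f_A = 0.19 × 0.11081 = 0.021054
  π_B·f_B = 0.18 × 0.000304788 = 5.48618e-05
  π_C·f_C = 0.63 × 0.000290828 = 0.000183222
Sum: 0.021054 + 5.48618e-05 + 0.000183222 = 0.0212921
Responsibility of Subgroup A: 0.021054 / 0.0212921 ≈ 0.9888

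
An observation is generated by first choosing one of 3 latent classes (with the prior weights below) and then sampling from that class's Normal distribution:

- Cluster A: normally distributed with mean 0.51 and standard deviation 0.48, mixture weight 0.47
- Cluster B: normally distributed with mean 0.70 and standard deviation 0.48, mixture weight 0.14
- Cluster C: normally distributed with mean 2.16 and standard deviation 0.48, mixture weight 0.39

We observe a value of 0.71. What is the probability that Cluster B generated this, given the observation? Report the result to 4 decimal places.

0.2434

By Bayes' theorem, P(k | x) = w_k f_k(x) / Σ_j w_j f_j(x).
Normal densities:
  p_A = 0.762026
  p_B = 0.830949
  p_C = 0.00867174
Unnormalised posteriors:
  w_A·p_A = 0.47 × 0.762026 = 0.358152
  w_B·p_B = 0.14 × 0.830949 = 0.116333
  w_C·p_C = 0.39 × 0.00867174 = 0.00338198
Normaliser: 0.358152 + 0.116333 + 0.00338198 = 0.477867
So the posterior for Cluster B is 0.116333 / 0.477867 ≈ 0.2434.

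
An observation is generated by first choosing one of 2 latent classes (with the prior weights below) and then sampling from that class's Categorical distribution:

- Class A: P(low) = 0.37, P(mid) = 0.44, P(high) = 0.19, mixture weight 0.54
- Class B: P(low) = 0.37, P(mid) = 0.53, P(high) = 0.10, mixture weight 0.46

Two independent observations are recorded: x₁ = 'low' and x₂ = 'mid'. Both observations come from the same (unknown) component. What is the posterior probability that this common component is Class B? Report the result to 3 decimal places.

0.506

Apply Bayes' rule: the posterior for each component is proportional to its prior times its likelihood at x.
Since both observations come from the same component, the likelihood for component k is f_k(x₁)·f_k(x₂).
  L_A = [P(low | comp) = 0.37] × [0.44] = 0.1628
  L_B = [P(low | comp) = 0.37] × [0.53] = 0.1961
Prior × likelihood for each component:
  π_A·L_A = 0.54 × 0.1628 = 0.087912
  π_B·L_B = 0.46 × 0.1961 = 0.090206
Marginal: 0.087912 + 0.090206 = 0.178118
Responsibility of Class B: 0.090206 / 0.178118 ≈ 0.506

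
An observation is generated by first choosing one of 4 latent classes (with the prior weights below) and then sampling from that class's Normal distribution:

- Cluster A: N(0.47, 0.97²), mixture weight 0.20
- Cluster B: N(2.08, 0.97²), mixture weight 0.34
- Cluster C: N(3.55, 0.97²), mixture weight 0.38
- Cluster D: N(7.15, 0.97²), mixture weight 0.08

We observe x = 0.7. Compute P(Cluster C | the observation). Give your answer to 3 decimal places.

Apply Bayes' rule: the posterior for each component is proportional to its prior times its likelihood at x.
Normal densities:
  p_A = (1/(0.97·√(2π)))·exp(−(0.7−0.47)²/(2·0.97²)) = 0.411281·exp(-0.02811) = 0.39988
  p_B = (1/(0.97·√(2π)))·exp(−(0.7−2.08)²/(2·0.97²)) = 0.411281·exp(-1.01201) = 0.149495
  p_C = (1/(0.97·√(2π)))·exp(−(0.7−3.55)²/(2·0.97²)) = 0.411281·exp(-4.31635) = 0.00549001
  p_D = (1/(0.97·√(2π)))·exp(−(0.7−7.15)²/(2·0.97²)) = 0.411281·exp(-22.10782) = 1.02999e-10
Unnormalised posteriors:
  w_A·p_A = 0.20 × 0.39988 = 0.079976
  w_B·p_B = 0.34 × 0.149495 = 0.0508285
  w_C·p_C = 0.38 × 0.00549001 = 0.0020862
  w_D·p_D = 0.08 × 1.02999e-10 = 8.23992e-12
Denominator: 0.079976 + 0.0508285 + 0.0020862 + 8.23992e-12 = 0.132891
Responsibility of Cluster C: 0.0020862 / 0.132891 ≈ 0.016

0.016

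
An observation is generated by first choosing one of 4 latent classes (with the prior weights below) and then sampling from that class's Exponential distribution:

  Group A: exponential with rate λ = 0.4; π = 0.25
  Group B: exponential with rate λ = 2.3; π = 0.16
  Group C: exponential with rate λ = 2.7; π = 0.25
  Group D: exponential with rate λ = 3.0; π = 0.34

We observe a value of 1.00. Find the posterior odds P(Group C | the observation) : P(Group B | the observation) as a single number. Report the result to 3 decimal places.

1.230

Since P(k|x) ∝ π_k f_k(x), the posterior odds are π_i f_i(x) / (π_j f_j(x)).
Evaluate each component's likelihood at the observed value:
  p_A = 0.4·e^(−0.4·1.00) = 0.4·e^(−0.4000) = 0.268128
  p_B = 2.3·e^(−2.3·1.00) = 2.3·e^(−2.3000) = 0.230595
  p_C = 2.7·e^(−2.7·1.00) = 2.7·e^(−2.7000) = 0.181455
  p_D = 3.0·e^(−3.0·1.00) = 3.0·e^(−3.0000) = 0.149361
Odds = (0.25/0.16) × (0.181455/0.230595) = 1.5625 × 0.786897 ≈ 1.230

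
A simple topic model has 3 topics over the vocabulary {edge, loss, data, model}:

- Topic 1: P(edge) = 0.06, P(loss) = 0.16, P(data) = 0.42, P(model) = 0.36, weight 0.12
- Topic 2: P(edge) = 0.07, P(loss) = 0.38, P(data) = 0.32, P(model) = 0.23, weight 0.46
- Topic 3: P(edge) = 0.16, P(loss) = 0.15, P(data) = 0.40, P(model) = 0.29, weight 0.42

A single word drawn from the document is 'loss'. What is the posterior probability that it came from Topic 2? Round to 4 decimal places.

Posterior ∝ prior × likelihood, so P(k | x) ∝ w_k f_k(x); normalise over all components.
Component likelihoods at x = 'loss':
  f_1 = 0.16
  f_2 = 0.38
  f_3 = 0.15
Multiply by the mixture weights:
  w_1·f_1 = 0.12 × 0.16 = 0.0192
  w_2·f_2 = 0.46 × 0.38 = 0.1748
  w_3·f_3 = 0.42 × 0.15 = 0.063
Normaliser: 0.0192 + 0.1748 + 0.063 = 0.257
Responsibility of Topic 2: 0.1748 / 0.257 ≈ 0.6802

0.6802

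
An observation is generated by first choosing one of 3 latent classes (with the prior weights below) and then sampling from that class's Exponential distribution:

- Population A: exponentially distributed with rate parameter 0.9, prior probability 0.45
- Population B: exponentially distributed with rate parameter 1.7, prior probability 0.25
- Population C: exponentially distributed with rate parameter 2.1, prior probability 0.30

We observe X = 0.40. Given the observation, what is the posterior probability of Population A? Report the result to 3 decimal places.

0.367

By Bayes' theorem, P(k | x) = π_k f_k(x) / Σ_j π_j f_j(x).
Evaluate each component's likelihood at the observed value:
  p_A = 0.627909
  p_B = 0.861249
  p_C = 0.906592
Weight by the priors:
  π_A·p_A = 0.45 × 0.627909 = 0.282559
  π_B·p_B = 0.25 × 0.861249 = 0.215312
  π_C·p_C = 0.30 × 0.906592 = 0.271978
Sum: 0.282559 + 0.215312 + 0.271978 = 0.769849
Responsibility of Population A: 0.282559 / 0.769849 ≈ 0.367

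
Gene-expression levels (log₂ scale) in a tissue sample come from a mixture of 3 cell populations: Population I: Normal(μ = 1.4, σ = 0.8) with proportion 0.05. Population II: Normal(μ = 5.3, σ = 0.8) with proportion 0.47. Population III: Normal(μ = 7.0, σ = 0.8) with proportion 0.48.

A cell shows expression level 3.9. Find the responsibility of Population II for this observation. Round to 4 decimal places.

0.9937

P(component k | x) = π_k·f_k(x) / marginal(x), where marginal(x) = Σ_j π_j·f_j(x).
Normal densities:
  L_I = (1/(0.8·√(2π)))·exp(−(3.9−1.4)²/(2·0.8²)) = 0.498678·exp(-4.88281) = 0.00377782
  L_II = (1/(0.8·√(2π)))·exp(−(3.9−5.3)²/(2·0.8²)) = 0.498678·exp(-1.53125) = 0.107847
  L_III = (1/(0.8·√(2π)))·exp(−(3.9−7.0)²/(2·0.8²)) = 0.498678·exp(-7.50781) = 0.000273665
Multiply by the mixture weights:
  π_I·L_I = 0.05 × 0.00377782 = 0.000188891
  π_II·L_II = 0.47 × 0.107847 = 0.0506879
  π_III·L_III = 0.48 × 0.000273665 = 0.000131359
Evidence: 0.000188891 + 0.0506879 + 0.000131359 = 0.0510082
P(Population II | x) ≈ 0.9937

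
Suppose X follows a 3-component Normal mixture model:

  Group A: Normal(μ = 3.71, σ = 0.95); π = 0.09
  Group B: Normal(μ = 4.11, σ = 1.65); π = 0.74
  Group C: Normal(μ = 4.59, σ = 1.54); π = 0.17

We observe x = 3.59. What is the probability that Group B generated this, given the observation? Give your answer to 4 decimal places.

By Bayes' theorem, P(k | x) = π_k f_k(x) / Σ_j π_j f_j(x).
Component likelihoods at x = 3.59:
  f_A = (1/(0.95·√(2π)))·exp(−(3.59−3.71)²/(2·0.95²)) = 0.419939·exp(-0.00798) = 0.416602
  f_B = (1/(1.65·√(2π)))·exp(−(3.59−4.11)²/(2·1.65²)) = 0.241783·exp(-0.04966) = 0.230069
  f_C = (1/(1.54·√(2π)))·exp(−(3.59−4.59)²/(2·1.54²)) = 0.259053·exp(-0.21083) = 0.209811
Prior × likelihood for each component:
  π_A·f_A = 0.09 × 0.416602 = 0.0374942
  π_B·f_B = 0.74 × 0.230069 = 0.170251
  π_C·f_C = 0.17 × 0.209811 = 0.0356678
Denominator: 0.0374942 + 0.170251 + 0.0356678 = 0.243413
P(Group B | x) = 0.170251 / 0.243413 ≈ 0.6994

0.6994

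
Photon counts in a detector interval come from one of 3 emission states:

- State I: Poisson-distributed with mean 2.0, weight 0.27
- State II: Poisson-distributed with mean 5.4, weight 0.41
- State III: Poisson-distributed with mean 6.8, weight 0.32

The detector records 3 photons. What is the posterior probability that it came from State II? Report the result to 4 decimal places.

P(component k | x) = π_k·f_k(x) / marginal(x), where marginal(x) = Σ_j π_j·f_j(x).
Poisson probabilities:
  f_I = 0.180447
  f_II = 0.118533
  f_III = 0.0583678
Weight by the priors:
  π_I·f_I = 0.27 × 0.180447 = 0.0487207
  π_II·f_II = 0.41 × 0.118533 = 0.0485986
  π_III·f_III = 0.32 × 0.0583678 = 0.0186777
Sum: 0.0487207 + 0.0485986 + 0.0186777 = 0.115997
So the posterior for State II is 0.0485986 / 0.115997 ≈ 0.4190.

0.4190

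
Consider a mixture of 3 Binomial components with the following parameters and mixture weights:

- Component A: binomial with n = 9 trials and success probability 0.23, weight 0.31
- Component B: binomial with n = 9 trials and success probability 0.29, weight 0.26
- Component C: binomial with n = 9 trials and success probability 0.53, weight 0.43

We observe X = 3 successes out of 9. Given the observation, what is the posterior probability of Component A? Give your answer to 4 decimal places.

0.3435

The responsibility of component k is P(Z=k) f_k(x) divided by Σ_j P(Z=j) f_j(x).
Binomial probabilities:
  f_A = 0.213014
  f_B = 0.262436
  f_C = 0.134801
Multiply by the mixture weights:
  P(Z=A)·f_A = 0.31 × 0.213014 = 0.0660342
  P(Z=B)·f_B = 0.26 × 0.262436 = 0.0682334
  P(Z=C)·f_C = 0.43 × 0.134801 = 0.0579646
Normaliser: 0.0660342 + 0.0682334 + 0.0579646 = 0.192232
Responsibility of Component A: 0.0660342 / 0.192232 ≈ 0.3435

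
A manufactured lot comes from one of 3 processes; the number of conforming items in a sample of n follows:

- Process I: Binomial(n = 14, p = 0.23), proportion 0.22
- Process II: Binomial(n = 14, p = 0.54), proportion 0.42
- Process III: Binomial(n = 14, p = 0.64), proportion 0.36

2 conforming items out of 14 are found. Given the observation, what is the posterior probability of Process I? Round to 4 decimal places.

0.9774

P(component k | x) = w_k·f_k(x) / marginal(x), where marginal(x) = Σ_j w_j·f_j(x).
Evaluate each component's likelihood at the observed value:
  f_I = 0.209115
  f_II = 0.0023819
  f_III = 0.000176617
Prior × likelihood for each component:
  w_I·f_I = 0.22 × 0.209115 = 0.0460054
  w_II·f_II = 0.42 × 0.0023819 = 0.0010004
  w_III·f_III = 0.36 × 0.000176617 = 6.3582e-05
Sum: 0.0460054 + 0.0010004 + 6.3582e-05 = 0.0470693
P(Process I | 2 conforming items out of 14) ≈ 0.9774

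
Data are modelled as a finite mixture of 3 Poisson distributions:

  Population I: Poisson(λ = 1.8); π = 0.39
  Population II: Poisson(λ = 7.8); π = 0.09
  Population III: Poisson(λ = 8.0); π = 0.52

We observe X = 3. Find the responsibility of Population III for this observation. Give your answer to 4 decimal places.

0.1850

P(component k | x) = π_k·f_k(x) / marginal(x), where marginal(x) = Σ_j π_j·f_j(x).
Poisson probabilities:
  L_I = 0.160671
  L_II = 0.0324068
  L_III = 0.0286261
Multiply by the mixture weights:
  π_I·L_I = 0.39 × 0.160671 = 0.0626615
  π_II·L_II = 0.09 × 0.0324068 = 0.00291661
  π_III·L_III = 0.52 × 0.0286261 = 0.0148856
Evidence: 0.0626615 + 0.00291661 + 0.0148856 = 0.0804637
P(Population III | 3) ≈ 0.1850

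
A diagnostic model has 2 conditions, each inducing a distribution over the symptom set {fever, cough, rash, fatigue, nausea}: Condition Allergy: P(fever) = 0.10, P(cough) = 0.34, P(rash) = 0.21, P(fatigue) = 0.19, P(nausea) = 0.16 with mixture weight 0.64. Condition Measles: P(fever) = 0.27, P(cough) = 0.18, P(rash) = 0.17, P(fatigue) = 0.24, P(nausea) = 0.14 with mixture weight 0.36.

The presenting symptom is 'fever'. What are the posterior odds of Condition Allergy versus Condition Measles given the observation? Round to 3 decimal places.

Since P(k|x) ∝ π_k f_k(x), the posterior odds are π_i f_i(x) / (π_j f_j(x)).
Evaluate each component's likelihood at the observed value:
  p_Allergy = 0.1
  p_Measles = 0.27
Posterior odds = (π_Allergy·p_Allergy) / (π_Measles·p_Measles) = (0.64·0.1) / (0.36·0.27) = 0.064 / 0.0972 ≈ 0.658

0.658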